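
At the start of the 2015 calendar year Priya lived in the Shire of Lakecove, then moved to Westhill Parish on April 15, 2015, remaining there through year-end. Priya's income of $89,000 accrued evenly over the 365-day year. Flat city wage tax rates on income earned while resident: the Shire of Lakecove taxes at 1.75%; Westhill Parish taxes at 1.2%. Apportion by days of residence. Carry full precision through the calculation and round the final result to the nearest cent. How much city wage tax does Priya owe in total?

The Shire of Lakecove, January 1 – April 14, 2015: 104 days → $89,000 × 1.75% × 104/365 = $443.7808
Westhill Parish, April 15 – December 31, 2015: 261 days → $89,000 × 1.2% × 261/365 = $763.6932
Total = $1,207.4740

$1,207.47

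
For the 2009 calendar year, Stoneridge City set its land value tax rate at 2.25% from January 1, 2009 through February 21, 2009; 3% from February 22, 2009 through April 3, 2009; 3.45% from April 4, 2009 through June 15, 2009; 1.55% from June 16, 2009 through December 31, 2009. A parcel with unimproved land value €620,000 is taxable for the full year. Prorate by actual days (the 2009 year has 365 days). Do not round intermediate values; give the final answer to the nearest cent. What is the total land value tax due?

€13,594.14

January 1 – February 21, 2009: 52 days at 2.25% → €620,000 × 2.25% × 52/365 = €1,987.3973
February 22 – April 3, 2009: 41 days at 3% → €620,000 × 3% × 41/365 = €2,089.3151
April 4 – June 15, 2009: 73 days at 3.45% → €620,000 × 3.45% × 73/365 = €4,278.0000
June 16 – December 31, 2009: 199 days at 1.55% → €620,000 × 1.55% × 199/365 = €5,239.4247
Total = €13,594.1370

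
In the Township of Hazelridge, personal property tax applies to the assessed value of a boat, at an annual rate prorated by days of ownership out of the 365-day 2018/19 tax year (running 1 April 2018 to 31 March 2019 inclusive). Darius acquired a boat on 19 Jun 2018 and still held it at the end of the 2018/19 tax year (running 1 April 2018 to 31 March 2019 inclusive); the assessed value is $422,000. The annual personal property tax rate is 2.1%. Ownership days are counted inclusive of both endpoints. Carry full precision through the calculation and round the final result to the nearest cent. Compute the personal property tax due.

$6,943.92

Days held (19 Jun 2018 – 31 Mar 2019): 286 out of 365
Tax = $422,000 × 2.1% × 286/365 = $6,943.9233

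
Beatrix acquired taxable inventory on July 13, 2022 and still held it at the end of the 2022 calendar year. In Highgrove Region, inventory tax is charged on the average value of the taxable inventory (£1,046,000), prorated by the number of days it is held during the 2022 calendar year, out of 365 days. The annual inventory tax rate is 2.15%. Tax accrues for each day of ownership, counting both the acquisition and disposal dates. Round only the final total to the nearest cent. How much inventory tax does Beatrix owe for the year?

Days held (July 13 – December 31, 2022): 172 out of 365
Tax = £1,046,000 × 2.15% × 172/365 = £10,597.5562

£10,597.56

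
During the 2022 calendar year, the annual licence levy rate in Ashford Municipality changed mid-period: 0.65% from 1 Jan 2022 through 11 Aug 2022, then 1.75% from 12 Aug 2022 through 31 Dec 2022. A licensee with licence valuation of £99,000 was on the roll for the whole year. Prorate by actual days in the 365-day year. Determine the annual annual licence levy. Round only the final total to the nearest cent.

£1,067.17

1 Jan – 11 Aug 2022: 223 days at 0.65% → £99,000 × 0.65% × 223/365 = £393.1521
12 Aug – 31 Dec 2022: 142 days at 1.75% → £99,000 × 1.75% × 142/365 = £674.0137
Total = £1,067.1658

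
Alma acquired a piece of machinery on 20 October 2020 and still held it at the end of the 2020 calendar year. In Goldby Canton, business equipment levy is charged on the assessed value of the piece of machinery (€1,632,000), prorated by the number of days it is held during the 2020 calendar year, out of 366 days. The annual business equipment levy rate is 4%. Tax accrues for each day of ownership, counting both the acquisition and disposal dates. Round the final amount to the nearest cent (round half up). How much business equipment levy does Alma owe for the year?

Days held (20 October – 31 December 2020): 73 out of 366
Tax = €1,632,000 × 4% × 73/366 = €13,020.3279

€13,020.33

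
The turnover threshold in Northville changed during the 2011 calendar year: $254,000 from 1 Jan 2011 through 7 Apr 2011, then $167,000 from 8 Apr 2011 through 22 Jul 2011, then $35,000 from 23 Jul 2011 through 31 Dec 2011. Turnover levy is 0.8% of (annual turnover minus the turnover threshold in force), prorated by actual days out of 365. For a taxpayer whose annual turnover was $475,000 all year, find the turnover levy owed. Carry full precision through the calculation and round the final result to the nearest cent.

1 Jan – 7 Apr 2011: 97 days, exemption $254,000 → ($475,000 − $254,000) × 0.8% × 97/365 = $469.8521
8 Apr – 22 Jul 2011: 106 days, exemption $167,000 → ($475,000 − $167,000) × 0.8% × 106/365 = $715.5726
23 Jul – 31 Dec 2011: 162 days, exemption $35,000 → ($475,000 − $35,000) × 0.8% × 162/365 = $1,562.3014
Total = $2,747.7260

$2,747.73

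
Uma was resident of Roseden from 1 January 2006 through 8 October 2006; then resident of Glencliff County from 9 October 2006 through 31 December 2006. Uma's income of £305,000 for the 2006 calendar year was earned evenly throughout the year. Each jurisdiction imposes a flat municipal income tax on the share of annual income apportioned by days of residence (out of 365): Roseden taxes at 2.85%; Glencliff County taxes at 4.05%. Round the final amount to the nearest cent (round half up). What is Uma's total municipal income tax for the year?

Roseden, 1 January – 8 October 2006: 281 days → £305,000 × 2.85% × 281/365 = £6,692.0342
Glencliff County, 9 October – 31 December 2006: 84 days → £305,000 × 4.05% × 84/365 = £2,842.7671
Total = £9,534.8014

£9,534.80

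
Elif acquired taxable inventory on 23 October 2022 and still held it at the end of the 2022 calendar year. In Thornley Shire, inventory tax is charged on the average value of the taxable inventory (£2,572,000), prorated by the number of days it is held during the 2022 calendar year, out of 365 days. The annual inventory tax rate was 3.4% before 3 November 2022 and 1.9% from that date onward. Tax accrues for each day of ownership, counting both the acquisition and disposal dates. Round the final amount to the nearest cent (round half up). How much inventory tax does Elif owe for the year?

£10,534.63

23 October – 2 November 2022: 11 days at 3.4% → £2,572,000 × 3.4% × 11/365 = £2,635.4192
3 November – 31 December 2022: 59 days at 1.9% → £2,572,000 × 1.9% × 59/365 = £7,899.2110
Total = £10,534.6301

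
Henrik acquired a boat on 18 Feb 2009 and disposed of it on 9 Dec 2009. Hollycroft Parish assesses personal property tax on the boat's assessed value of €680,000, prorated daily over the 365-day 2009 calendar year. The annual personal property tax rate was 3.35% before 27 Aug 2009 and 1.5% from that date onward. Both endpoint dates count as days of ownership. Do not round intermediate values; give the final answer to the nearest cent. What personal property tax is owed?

18 Feb – 26 Aug 2009: 190 days at 3.35% → €680,000 × 3.35% × 190/365 = €11,858.0822
27 Aug – 9 Dec 2009: 105 days at 1.5% → €680,000 × 1.5% × 105/365 = €2,934.2466
Total = €14,792.3288

€14,792.33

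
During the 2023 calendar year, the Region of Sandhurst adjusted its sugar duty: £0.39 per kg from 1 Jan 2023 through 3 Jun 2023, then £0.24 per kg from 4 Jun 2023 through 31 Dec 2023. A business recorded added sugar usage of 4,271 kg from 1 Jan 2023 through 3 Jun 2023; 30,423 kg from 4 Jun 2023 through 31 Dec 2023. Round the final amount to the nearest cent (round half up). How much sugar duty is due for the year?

£8,967.21

1 Jan – 3 Jun 2023: 4,271 kg at £0.39/kg → £1,665.69
4 Jun – 31 Dec 2023: 30,423 kg at £0.24/kg → £7,301.52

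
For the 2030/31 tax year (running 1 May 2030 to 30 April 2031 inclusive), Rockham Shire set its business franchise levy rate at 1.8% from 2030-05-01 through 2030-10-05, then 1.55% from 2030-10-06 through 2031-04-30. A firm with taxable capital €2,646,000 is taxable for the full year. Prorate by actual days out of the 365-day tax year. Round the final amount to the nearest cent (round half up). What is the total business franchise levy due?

€43,876.48

2030-05-01 to 2030-10-05: 158 days at 1.8% → €2,646,000 × 1.8% × 158/365 = €20,617.0521
2030-10-06 to 2031-04-30: 207 days at 1.55% → €2,646,000 × 1.55% × 207/365 = €23,259.4274
Total = €43,876.4795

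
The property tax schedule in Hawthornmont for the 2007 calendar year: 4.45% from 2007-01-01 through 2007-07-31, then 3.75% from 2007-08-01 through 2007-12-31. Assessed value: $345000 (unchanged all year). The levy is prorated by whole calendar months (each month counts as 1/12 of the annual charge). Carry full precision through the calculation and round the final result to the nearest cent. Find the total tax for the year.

$14346.25

2007-01-01 to 2007-07-31: 7 months at 4.45% → $345000 × 4.45% × 7/12 = $8955.6250
2007-08-01 to 2007-12-31: 5 months at 3.75% → $345000 × 3.75% × 5/12 = $5390.6250
Total = $14346.2500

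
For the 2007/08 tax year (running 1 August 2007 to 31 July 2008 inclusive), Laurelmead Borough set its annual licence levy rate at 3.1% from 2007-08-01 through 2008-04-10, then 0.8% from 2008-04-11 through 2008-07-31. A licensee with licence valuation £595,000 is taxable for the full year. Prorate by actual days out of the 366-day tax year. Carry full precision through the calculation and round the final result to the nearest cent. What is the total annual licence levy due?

2007-08-01 to 2008-04-10: 254 days at 3.1% → £595,000 × 3.1% × 254/366 = £12,800.6284
2008-04-11 to 2008-07-31: 112 days at 0.8% → £595,000 × 0.8% × 112/366 = £1,456.6120
Total = £14,257.2404

£14,257.24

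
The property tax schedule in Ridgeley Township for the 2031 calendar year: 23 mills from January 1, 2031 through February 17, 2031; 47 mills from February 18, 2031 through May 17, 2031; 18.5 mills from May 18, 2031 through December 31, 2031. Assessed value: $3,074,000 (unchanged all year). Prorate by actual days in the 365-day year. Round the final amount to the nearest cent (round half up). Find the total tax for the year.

$80,050.33

January 1 – February 17, 2031: 48 days at 23 mills → $3,074,000 × 2.3% × 48/365 = $9,297.7973
February 18 – May 17, 2031: 89 days at 47 mills → $3,074,000 × 4.7% × 89/365 = $35,228.8822
May 18 – December 31, 2031: 228 days at 18.5 mills → $3,074,000 × 1.85% × 228/365 = $35,523.6493
Total = $80,050.3288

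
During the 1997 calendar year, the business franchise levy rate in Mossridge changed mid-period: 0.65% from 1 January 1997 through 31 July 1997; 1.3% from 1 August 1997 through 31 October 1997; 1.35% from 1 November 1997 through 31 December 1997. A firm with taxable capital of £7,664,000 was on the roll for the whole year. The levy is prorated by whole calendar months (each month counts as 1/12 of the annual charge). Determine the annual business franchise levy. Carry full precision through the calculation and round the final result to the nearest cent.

1 January – 31 July 1997: 7 months at 0.65% → £7,664,000 × 0.65% × 7/12 = £29,059.3333
1 August – 31 October 1997: 3 months at 1.3% → £7,664,000 × 1.3% × 3/12 = £24,908.0000
1 November – 31 December 1997: 2 months at 1.35% → £7,664,000 × 1.35% × 2/12 = £17,244.0000
Total = £71,211.3333

£71,211.33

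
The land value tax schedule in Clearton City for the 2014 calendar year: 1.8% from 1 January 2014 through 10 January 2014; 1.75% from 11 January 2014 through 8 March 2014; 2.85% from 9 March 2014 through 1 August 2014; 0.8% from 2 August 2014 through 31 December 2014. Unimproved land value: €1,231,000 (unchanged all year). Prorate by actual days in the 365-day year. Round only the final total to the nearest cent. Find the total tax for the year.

1 January – 10 January 2014: 10 days at 1.8% → €1,231,000 × 1.8% × 10/365 = €607.0685
11 January – 8 March 2014: 57 days at 1.75% → €1,231,000 × 1.75% × 57/365 = €3,364.1712
9 March – 1 August 2014: 146 days at 2.85% → €1,231,000 × 2.85% × 146/365 = €14,033.4000
2 August – 31 December 2014: 152 days at 0.8% → €1,231,000 × 0.8% × 152/365 = €4,101.0849
Total = €22,105.7247

€22,105.72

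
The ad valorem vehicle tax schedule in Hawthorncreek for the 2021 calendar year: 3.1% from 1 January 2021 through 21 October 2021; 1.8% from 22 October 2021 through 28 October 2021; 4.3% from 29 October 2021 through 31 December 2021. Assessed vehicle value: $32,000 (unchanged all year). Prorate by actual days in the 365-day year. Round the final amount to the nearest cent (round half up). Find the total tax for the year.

$1,051.35

1 January – 21 October 2021: 294 days at 3.1% → $32,000 × 3.1% × 294/365 = $799.0356
22 October – 28 October 2021: 7 days at 1.8% → $32,000 × 1.8% × 7/365 = $11.0466
29 October – 31 December 2021: 64 days at 4.3% → $32,000 × 4.3% × 64/365 = $241.2712
Total = $1,051.3534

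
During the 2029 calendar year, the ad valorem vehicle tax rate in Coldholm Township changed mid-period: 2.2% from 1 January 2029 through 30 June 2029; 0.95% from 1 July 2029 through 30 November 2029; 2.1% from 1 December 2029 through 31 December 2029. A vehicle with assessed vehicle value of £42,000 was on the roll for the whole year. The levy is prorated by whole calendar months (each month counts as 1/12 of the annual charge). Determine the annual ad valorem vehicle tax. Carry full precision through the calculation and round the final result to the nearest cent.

1 January – 30 June 2029: 6 months at 2.2% → £42,000 × 2.2% × 6/12 = £462.0000
1 July – 30 November 2029: 5 months at 0.95% → £42,000 × 0.95% × 5/12 = £166.2500
1 December – 31 December 2029: 1 month at 2.1% → £42,000 × 2.1% × 1/12 = £73.5000
Total = £701.7500

£701.75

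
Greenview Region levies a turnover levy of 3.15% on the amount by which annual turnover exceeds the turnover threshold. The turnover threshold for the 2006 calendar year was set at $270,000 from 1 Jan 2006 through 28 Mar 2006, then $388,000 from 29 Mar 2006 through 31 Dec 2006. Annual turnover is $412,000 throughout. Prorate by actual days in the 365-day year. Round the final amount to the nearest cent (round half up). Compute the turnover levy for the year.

$1,641.97

1 Jan – 28 Mar 2006: 87 days, exemption $270,000 → ($412,000 − $270,000) × 3.15% × 87/365 = $1,066.1671
29 Mar – 31 Dec 2006: 278 days, exemption $388,000 → ($412,000 − $388,000) × 3.15% × 278/365 = $575.8027
Total = $1,641.9699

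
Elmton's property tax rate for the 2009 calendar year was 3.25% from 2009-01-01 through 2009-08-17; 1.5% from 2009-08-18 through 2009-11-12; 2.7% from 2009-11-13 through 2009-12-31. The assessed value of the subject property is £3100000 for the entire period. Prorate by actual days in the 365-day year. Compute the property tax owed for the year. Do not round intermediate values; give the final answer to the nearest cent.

£85530.27

2009-01-01 to 2009-08-17: 229 days at 3.25% → £3100000 × 3.25% × 229/365 = £63210.2740
2009-08-18 to 2009-11-12: 87 days at 1.5% → £3100000 × 1.5% × 87/365 = £11083.5616
2009-11-13 to 2009-12-31: 49 days at 2.7% → £3100000 × 2.7% × 49/365 = £11236.4384
Total = £85530.2740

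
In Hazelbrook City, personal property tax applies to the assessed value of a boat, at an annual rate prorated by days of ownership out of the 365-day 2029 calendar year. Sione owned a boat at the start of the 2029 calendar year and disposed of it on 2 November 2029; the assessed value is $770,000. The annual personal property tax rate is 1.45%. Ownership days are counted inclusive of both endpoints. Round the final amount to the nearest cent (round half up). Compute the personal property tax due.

Days held (1 January – 2 November 2029): 306 out of 365
Tax = $770,000 × 1.45% × 306/365 = $9,360.2466

$9,360.25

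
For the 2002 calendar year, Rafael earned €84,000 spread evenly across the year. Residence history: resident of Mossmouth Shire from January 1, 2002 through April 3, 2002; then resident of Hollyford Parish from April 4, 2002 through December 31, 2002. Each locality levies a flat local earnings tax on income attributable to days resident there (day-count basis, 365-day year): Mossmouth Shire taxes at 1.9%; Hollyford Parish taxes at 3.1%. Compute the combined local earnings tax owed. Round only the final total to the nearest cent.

Mossmouth Shire, January 1 – April 3, 2002: 93 days → €84,000 × 1.9% × 93/365 = €406.6521
Hollyford Parish, April 4 – December 31, 2002: 272 days → €84,000 × 3.1% × 272/365 = €1,940.5151
Total = €2,347.1671

€2,347.17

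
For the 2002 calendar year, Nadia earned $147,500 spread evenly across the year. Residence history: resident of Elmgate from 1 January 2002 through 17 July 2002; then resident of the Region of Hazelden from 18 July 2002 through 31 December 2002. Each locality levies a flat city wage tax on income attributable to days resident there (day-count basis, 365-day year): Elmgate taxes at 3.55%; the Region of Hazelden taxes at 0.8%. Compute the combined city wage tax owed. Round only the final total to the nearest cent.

$3,380.38

Elmgate, 1 January – 17 July 2002: 198 days → $147,500 × 3.55% × 198/365 = $2,840.4863
The Region of Hazelden, 18 July – 31 December 2002: 167 days → $147,500 × 0.8% × 167/365 = $539.8904
Total = $3,380.3767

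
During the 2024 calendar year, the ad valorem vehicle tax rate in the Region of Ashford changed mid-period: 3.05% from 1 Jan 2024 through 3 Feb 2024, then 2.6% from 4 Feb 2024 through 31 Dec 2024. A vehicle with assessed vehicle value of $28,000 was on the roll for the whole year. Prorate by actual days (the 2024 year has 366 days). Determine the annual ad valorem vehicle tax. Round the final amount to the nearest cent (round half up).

$739.70

1 Jan – 3 Feb 2024: 34 days at 3.05% → $28,000 × 3.05% × 34/366 = $79.3333
4 Feb – 31 Dec 2024: 332 days at 2.6% → $28,000 × 2.6% × 332/366 = $660.3716
Total = $739.7049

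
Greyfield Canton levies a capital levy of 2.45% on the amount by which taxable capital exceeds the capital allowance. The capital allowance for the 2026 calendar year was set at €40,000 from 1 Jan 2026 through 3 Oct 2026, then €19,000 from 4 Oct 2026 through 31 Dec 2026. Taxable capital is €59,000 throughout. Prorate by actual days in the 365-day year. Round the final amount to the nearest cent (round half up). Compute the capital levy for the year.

1 Jan – 3 Oct 2026: 276 days, exemption €40,000 → (€59,000 − €40,000) × 2.45% × 276/365 = €351.9945
4 Oct – 31 Dec 2026: 89 days, exemption €19,000 → (€59,000 − €19,000) × 2.45% × 89/365 = €238.9589
Total = €590.9534

€590.95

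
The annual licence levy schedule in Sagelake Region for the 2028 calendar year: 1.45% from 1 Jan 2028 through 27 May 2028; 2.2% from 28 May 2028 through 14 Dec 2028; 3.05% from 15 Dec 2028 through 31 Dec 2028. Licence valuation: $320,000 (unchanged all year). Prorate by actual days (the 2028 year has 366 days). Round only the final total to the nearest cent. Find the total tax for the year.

1 Jan – 27 May 2028: 148 days at 1.45% → $320,000 × 1.45% × 148/366 = $1,876.2842
28 May – 14 Dec 2028: 201 days at 2.2% → $320,000 × 2.2% × 201/366 = $3,866.2295
15 Dec – 31 Dec 2028: 17 days at 3.05% → $320,000 × 3.05% × 17/366 = $453.3333
Total = $6,195.8470

$6,195.85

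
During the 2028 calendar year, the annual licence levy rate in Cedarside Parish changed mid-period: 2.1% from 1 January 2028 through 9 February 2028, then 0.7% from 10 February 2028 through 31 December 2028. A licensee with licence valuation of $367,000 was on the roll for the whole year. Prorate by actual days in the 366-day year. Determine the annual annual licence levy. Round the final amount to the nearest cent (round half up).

1 January – 9 February 2028: 40 days at 2.1% → $367,000 × 2.1% × 40/366 = $842.2951
10 February – 31 December 2028: 326 days at 0.7% → $367,000 × 0.7% × 326/366 = $2,288.2350
Total = $3,130.5301

$3,130.53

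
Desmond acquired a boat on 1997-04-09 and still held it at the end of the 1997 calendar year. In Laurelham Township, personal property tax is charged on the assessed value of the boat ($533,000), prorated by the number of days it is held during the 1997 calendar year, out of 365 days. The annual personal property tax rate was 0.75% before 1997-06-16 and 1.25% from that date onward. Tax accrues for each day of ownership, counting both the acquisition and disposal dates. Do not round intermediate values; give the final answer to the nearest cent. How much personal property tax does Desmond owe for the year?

1997-04-09 to 1997-06-15: 68 days at 0.75% → $533,000 × 0.75% × 68/365 = $744.7397
1997-06-16 to 1997-12-31: 199 days at 1.25% → $533,000 × 1.25% × 199/365 = $3,632.4315
Total = $4,377.1712

$4,377.17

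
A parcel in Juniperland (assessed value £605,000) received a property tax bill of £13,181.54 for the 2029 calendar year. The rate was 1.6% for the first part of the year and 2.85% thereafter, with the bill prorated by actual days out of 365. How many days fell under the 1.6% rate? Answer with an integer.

Let d = days at the first rate; then 365 − d days at the second rate.
£605,000 × [1.6%·d + 2.85%·(365−d)] / 365 = £13,181.54
Solving gives d = 196, so the new rate took effect on 16 Jul 2029.

196 days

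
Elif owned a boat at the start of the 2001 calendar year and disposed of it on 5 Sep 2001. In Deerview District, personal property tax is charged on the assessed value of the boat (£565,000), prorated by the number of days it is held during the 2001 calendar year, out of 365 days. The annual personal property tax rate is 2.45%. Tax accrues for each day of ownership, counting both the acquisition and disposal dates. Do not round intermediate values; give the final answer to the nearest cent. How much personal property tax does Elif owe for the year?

Days held (1 Jan – 5 Sep 2001): 248 out of 365
Tax = £565,000 × 2.45% × 248/365 = £9,405.3151

£9,405.32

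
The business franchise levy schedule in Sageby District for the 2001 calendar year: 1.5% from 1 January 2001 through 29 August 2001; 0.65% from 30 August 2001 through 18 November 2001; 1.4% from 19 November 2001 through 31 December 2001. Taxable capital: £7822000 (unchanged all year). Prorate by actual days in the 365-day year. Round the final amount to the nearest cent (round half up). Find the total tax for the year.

1 January – 29 August 2001: 241 days at 1.5% → £7822000 × 1.5% × 241/365 = £77469.9452
30 August – 18 November 2001: 81 days at 0.65% → £7822000 × 0.65% × 81/365 = £11282.9671
19 November – 31 December 2001: 43 days at 1.4% → £7822000 × 1.4% × 43/365 = £12900.9425
Total = £101653.8548

£101653.85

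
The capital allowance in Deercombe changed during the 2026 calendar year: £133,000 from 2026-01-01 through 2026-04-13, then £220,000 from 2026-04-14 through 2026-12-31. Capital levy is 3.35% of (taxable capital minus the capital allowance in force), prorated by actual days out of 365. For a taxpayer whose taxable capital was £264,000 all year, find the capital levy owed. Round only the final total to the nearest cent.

£2,296.45

2026-01-01 to 2026-04-13: 103 days, exemption £133,000 → (£264,000 − £133,000) × 3.35% × 103/365 = £1,238.3986
2026-04-14 to 2026-12-31: 262 days, exemption £220,000 → (£264,000 − £220,000) × 3.35% × 262/365 = £1,058.0493
Total = £2,296.4479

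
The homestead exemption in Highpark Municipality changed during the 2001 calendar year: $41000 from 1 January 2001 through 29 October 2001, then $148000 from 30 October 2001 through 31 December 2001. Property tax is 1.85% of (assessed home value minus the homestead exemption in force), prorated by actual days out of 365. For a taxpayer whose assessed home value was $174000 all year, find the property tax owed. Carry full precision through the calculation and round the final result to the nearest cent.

$2118.83

1 January – 29 October 2001: 302 days, exemption $41000 → ($174000 − $41000) × 1.85% × 302/365 = $2035.8110
30 October – 31 December 2001: 63 days, exemption $148000 → ($174000 − $148000) × 1.85% × 63/365 = $83.0219
Total = $2118.8329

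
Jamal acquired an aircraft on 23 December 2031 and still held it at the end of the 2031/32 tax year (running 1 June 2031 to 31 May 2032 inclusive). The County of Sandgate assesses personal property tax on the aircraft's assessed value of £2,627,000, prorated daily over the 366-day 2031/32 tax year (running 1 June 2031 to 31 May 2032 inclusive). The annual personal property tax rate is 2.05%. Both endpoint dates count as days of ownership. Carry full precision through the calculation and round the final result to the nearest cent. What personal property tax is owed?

Days held (23 December 2031 – 31 May 2032): 161 out of 366
Tax = £2,627,000 × 2.05% × 161/366 = £23,689.6544

£23,689.65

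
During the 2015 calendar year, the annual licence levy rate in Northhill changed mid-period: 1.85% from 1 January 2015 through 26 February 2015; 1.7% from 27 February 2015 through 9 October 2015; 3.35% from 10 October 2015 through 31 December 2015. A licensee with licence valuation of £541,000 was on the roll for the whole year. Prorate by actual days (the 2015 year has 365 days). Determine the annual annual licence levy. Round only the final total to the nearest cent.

£11,353.59

1 January – 26 February 2015: 57 days at 1.85% → £541,000 × 1.85% × 57/365 = £1,562.9712
27 February – 9 October 2015: 225 days at 1.7% → £541,000 × 1.7% × 225/365 = £5,669.3836
10 October – 31 December 2015: 83 days at 3.35% → £541,000 × 3.35% × 83/365 = £4,121.2342
Total = £11,353.5890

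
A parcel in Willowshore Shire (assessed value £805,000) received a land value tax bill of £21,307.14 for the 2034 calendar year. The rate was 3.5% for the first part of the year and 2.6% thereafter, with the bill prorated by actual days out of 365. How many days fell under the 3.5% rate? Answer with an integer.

19 days

Let d = days at the first rate; then 365 − d days at the second rate.
£805,000 × [3.5%·d + 2.6%·(365−d)] / 365 = £21,307.14
Solving gives d = 19, so the new rate took effect on 20 Jan 2034.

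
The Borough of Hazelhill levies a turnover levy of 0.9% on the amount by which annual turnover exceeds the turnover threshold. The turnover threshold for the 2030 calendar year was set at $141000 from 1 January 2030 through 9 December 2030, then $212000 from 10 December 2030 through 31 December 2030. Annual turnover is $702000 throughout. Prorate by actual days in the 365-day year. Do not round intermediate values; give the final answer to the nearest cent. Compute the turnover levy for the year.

1 January – 9 December 2030: 343 days, exemption $141000 → ($702000 − $141000) × 0.9% × 343/365 = $4744.6767
10 December – 31 December 2030: 22 days, exemption $212000 → ($702000 − $212000) × 0.9% × 22/365 = $265.8082
Total = $5010.4849

$5010.48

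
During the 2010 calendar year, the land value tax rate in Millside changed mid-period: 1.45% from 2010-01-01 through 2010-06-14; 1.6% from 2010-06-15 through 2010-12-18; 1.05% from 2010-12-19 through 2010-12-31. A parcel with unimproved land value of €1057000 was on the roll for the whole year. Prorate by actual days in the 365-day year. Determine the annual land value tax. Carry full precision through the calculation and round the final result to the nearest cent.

2010-01-01 to 2010-06-14: 165 days at 1.45% → €1057000 × 1.45% × 165/365 = €6928.4178
2010-06-15 to 2010-12-18: 187 days at 1.6% → €1057000 × 1.6% × 187/365 = €8664.5041
2010-12-19 to 2010-12-31: 13 days at 1.05% → €1057000 × 1.05% × 13/365 = €395.2890
Total = €15988.2110

€15988.21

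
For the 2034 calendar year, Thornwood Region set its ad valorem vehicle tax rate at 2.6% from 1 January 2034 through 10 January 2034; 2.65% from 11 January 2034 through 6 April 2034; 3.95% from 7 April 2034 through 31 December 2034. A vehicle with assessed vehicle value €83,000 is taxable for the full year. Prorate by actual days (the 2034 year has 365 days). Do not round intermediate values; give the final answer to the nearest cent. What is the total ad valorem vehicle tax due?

€2,993.57

1 January – 10 January 2034: 10 days at 2.6% → €83,000 × 2.6% × 10/365 = €59.1233
11 January – 6 April 2034: 86 days at 2.65% → €83,000 × 2.65% × 86/365 = €518.2384
7 April – 31 December 2034: 269 days at 3.95% → €83,000 × 3.95% × 269/365 = €2,416.2096
Total = €2,993.5712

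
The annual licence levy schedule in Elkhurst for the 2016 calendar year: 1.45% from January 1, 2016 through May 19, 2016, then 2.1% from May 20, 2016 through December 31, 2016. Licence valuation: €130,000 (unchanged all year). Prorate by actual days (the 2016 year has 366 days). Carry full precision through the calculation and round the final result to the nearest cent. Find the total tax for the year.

January 1 – May 19, 2016: 140 days at 1.45% → €130,000 × 1.45% × 140/366 = €721.0383
May 20 – December 31, 2016: 226 days at 2.1% → €130,000 × 2.1% × 226/366 = €1,685.7377
Total = €2,406.7760

€2,406.78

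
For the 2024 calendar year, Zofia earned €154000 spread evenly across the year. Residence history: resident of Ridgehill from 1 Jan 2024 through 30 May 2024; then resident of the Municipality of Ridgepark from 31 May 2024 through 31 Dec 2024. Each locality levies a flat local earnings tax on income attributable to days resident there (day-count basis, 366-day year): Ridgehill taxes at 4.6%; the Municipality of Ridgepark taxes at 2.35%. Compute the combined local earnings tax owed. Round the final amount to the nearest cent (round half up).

Ridgehill, 1 Jan – 30 May 2024: 151 days → €154000 × 4.6% × 151/366 = €2922.6339
The Municipality of Ridgepark, 31 May – 31 Dec 2024: 215 days → €154000 × 2.35% × 215/366 = €2125.9153
Total = €5048.5492

€5048.55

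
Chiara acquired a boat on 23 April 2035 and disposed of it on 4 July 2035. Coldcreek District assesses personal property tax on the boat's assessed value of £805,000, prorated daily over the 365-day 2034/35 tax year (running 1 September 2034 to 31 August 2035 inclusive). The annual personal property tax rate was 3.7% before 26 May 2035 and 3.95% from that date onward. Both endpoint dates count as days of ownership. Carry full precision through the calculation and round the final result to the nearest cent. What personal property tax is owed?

£6,177.55

23 April – 25 May 2035: 33 days at 3.7% → £805,000 × 3.7% × 33/365 = £2,692.8904
26 May – 4 July 2035: 40 days at 3.95% → £805,000 × 3.95% × 40/365 = £3,484.6575
Total = £6,177.5479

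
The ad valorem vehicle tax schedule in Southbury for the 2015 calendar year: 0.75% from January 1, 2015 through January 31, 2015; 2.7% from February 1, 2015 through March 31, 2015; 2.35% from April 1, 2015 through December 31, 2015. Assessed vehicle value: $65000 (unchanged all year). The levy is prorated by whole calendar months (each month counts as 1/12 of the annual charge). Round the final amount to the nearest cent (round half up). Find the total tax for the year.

January 1 – January 31, 2015: 1 month at 0.75% → $65000 × 0.75% × 1/12 = $40.6250
February 1 – March 31, 2015: 2 months at 2.7% → $65000 × 2.7% × 2/12 = $292.5000
April 1 – December 31, 2015: 9 months at 2.35% → $65000 × 2.35% × 9/12 = $1145.6250
Total = $1478.7500

$1478.75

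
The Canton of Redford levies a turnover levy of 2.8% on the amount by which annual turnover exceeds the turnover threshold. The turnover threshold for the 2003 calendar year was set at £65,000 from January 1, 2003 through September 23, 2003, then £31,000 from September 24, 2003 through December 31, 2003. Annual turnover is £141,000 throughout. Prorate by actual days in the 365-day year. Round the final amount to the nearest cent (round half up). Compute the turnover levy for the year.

£2,386.21

January 1 – September 23, 2003: 266 days, exemption £65,000 → (£141,000 − £65,000) × 2.8% × 266/365 = £1,550.8164
September 24 – December 31, 2003: 99 days, exemption £31,000 → (£141,000 − £31,000) × 2.8% × 99/365 = £835.3973
Total = £2,386.2137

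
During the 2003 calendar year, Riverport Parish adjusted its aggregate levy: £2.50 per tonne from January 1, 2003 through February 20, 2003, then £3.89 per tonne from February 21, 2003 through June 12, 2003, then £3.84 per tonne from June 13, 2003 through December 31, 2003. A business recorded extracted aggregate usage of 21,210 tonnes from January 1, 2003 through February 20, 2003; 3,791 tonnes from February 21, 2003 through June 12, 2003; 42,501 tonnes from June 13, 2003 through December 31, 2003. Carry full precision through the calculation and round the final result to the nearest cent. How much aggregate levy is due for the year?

£230,975.83

January 1 – February 20, 2003: 21,210 tonnes at £2.50/tonne → £53,025.00
February 21 – June 12, 2003: 3,791 tonnes at £3.89/tonne → £14,746.99
June 13 – December 31, 2003: 42,501 tonnes at £3.84/tonne → £163,203.84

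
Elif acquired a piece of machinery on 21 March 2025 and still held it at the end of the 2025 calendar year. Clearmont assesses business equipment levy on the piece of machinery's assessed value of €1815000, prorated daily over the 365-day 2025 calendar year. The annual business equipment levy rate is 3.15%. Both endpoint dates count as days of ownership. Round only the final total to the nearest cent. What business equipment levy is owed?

Days held (21 March – 31 December 2025): 286 out of 365
Tax = €1815000 × 3.15% × 286/365 = €44798.1781

€44798.18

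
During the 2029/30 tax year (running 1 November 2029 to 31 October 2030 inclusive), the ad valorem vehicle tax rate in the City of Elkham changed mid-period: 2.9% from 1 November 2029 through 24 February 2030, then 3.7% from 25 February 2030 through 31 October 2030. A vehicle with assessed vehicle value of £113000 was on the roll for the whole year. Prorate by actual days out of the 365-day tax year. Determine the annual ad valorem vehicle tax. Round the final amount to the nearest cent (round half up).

1 November 2029 – 24 February 2030: 116 days at 2.9% → £113000 × 2.9% × 116/365 = £1041.4575
25 February – 31 October 2030: 249 days at 3.7% → £113000 × 3.7% × 249/365 = £2852.2438
Total = £3893.7014

£3893.70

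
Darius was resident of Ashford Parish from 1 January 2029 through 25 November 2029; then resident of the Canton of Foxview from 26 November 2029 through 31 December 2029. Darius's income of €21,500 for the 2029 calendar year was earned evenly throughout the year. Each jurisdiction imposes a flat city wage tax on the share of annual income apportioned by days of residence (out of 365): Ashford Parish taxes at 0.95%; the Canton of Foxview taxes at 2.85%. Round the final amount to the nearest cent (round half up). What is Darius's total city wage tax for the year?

Ashford Parish, 1 January – 25 November 2029: 329 days → €21,500 × 0.95% × 329/365 = €184.1048
The Canton of Foxview, 26 November – 31 December 2029: 36 days → €21,500 × 2.85% × 36/365 = €60.4356
Total = €244.5404

€244.54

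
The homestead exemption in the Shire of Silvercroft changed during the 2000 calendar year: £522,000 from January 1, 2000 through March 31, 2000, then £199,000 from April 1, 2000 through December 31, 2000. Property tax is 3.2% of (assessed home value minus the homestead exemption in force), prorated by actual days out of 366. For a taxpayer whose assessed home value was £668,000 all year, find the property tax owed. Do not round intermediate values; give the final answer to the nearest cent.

January 1 – March 31, 2000: 91 days, exemption £522,000 → (£668,000 − £522,000) × 3.2% × 91/366 = £1,161.6175
April 1 – December 31, 2000: 275 days, exemption £199,000 → (£668,000 − £199,000) × 3.2% × 275/366 = £11,276.5027
Total = £12,438.1202

£12,438.12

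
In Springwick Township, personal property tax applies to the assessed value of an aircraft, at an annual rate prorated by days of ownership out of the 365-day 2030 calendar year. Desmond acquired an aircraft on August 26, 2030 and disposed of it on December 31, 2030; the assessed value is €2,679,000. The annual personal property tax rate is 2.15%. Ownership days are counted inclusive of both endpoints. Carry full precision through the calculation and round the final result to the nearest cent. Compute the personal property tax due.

Days held (August 26 – December 31, 2030): 128 out of 365
Tax = €2,679,000 × 2.15% × 128/365 = €20,198.9260

€20,198.93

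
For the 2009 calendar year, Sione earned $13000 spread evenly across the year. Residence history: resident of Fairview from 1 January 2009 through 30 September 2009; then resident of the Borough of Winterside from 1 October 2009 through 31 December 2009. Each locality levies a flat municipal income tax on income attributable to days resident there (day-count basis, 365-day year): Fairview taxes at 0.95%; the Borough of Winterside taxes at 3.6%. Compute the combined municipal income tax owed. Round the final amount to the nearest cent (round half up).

Fairview, 1 January – 30 September 2009: 273 days → $13000 × 0.95% × 273/365 = $92.3712
The Borough of Winterside, 1 October – 31 December 2009: 92 days → $13000 × 3.6% × 92/365 = $117.9616
Total = $210.3329

$210.33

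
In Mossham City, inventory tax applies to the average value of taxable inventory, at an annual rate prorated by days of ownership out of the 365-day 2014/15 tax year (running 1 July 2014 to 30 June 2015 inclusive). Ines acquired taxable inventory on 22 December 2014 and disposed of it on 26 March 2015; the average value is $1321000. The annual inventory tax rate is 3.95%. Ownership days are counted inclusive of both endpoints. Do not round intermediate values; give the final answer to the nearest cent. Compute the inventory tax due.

Days held (22 December 2014 – 26 March 2015): 95 out of 365
Tax = $1321000 × 3.95% × 95/365 = $13580.9658

$13580.97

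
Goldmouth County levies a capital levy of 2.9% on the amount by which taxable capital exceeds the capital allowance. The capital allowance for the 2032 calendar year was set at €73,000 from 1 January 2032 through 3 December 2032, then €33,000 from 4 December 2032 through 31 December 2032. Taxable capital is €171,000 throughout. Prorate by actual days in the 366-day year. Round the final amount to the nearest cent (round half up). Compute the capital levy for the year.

1 January – 3 December 2032: 338 days, exemption €73,000 → (€171,000 − €73,000) × 2.9% × 338/366 = €2,624.5792
4 December – 31 December 2032: 28 days, exemption €33,000 → (€171,000 − €33,000) × 2.9% × 28/366 = €306.1639
Total = €2,930.7432

€2,930.74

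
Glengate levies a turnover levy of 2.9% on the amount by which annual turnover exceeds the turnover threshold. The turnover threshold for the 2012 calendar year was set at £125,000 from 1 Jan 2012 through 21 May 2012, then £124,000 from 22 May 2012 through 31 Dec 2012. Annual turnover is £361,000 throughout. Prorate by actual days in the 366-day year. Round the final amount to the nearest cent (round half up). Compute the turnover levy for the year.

£6,861.75

1 Jan – 21 May 2012: 142 days, exemption £125,000 → (£361,000 − £125,000) × 2.9% × 142/366 = £2,655.3224
22 May – 31 Dec 2012: 224 days, exemption £124,000 → (£361,000 − £124,000) × 2.9% × 224/366 = £4,206.4262
Total = £6,861.7486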